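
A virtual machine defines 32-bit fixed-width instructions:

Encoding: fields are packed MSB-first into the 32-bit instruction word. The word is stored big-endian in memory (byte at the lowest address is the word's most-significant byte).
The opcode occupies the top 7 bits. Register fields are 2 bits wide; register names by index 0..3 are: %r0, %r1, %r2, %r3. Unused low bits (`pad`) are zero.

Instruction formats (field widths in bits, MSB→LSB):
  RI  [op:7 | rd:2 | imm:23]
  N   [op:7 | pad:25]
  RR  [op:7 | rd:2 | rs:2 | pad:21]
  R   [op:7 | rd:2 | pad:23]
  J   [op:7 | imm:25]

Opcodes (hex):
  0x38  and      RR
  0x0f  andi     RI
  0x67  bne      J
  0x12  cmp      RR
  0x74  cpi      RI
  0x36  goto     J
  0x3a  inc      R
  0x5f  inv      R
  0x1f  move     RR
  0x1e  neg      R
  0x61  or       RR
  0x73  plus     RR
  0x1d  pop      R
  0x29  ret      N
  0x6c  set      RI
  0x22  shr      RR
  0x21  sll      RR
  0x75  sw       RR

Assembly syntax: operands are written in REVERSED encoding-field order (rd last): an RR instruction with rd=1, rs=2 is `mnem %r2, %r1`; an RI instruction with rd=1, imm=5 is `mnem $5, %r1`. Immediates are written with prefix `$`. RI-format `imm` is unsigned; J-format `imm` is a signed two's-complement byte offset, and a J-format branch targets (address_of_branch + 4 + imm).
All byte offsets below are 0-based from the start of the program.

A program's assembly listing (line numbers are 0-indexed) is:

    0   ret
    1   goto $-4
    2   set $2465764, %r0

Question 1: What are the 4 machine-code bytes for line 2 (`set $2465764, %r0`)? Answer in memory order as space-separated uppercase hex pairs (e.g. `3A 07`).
D8 25 9F E4

line 2 (set): pack op=0x6c:7|rd=0:2|imm=2465764:23 = 0xd8259fe4; big→ d8 25 9f e4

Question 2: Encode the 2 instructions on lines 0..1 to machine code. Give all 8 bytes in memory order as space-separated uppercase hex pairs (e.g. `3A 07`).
0. ret fields op=0x29:7|pad=0:25 → word 52000000h → 52 00 00 00
1. goto fields op=0x36:7|imm=-4:25 → word 6dfffffch → 6d ff ff fc

52 00 00 00 6D FF FF FC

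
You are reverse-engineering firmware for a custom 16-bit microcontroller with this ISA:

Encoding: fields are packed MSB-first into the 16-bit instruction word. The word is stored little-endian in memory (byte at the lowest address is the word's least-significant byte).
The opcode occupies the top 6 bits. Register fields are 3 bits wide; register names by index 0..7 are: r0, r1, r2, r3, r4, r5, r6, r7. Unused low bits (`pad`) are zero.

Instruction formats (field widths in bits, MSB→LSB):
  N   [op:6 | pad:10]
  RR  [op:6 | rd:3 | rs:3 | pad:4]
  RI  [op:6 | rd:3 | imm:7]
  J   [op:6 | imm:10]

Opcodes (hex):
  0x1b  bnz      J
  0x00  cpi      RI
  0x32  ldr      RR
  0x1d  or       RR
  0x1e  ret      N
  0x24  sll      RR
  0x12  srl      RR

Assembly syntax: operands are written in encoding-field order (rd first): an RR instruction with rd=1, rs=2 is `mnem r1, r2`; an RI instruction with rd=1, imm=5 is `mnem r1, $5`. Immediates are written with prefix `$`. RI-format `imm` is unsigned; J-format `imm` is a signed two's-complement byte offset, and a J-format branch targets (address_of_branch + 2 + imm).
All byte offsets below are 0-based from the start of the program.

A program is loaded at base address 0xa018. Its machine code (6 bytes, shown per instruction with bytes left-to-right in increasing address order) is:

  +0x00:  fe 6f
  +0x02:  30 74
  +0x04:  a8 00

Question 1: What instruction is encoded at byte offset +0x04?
@+04  little-endian(a8 00) = 0x00a8
  top 6b → 0x0 → cpi [RI]
  rd: (w>>7)&0x7=0x1 → r1
  imm: (w>>0)&0x7f=0x28 → $40

cpi r1, $40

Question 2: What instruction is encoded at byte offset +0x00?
[00] fe 6f → 0x6ffe
  opcode bits[15:10]=0x1b: bnz/J
  imm: (w>>0)&0x3ff=0x3fe (s10→-2) → $-2

bnz $-2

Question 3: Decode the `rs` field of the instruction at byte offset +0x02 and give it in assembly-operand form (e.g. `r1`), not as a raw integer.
r3

+0x02: 30 74 ⇒ word 0x7430 (little)
  op=0x7430>>10=0x1d ⇒ or (RR)
  [9:7] rd=0 = r0
  [6:4] rs=3 = r3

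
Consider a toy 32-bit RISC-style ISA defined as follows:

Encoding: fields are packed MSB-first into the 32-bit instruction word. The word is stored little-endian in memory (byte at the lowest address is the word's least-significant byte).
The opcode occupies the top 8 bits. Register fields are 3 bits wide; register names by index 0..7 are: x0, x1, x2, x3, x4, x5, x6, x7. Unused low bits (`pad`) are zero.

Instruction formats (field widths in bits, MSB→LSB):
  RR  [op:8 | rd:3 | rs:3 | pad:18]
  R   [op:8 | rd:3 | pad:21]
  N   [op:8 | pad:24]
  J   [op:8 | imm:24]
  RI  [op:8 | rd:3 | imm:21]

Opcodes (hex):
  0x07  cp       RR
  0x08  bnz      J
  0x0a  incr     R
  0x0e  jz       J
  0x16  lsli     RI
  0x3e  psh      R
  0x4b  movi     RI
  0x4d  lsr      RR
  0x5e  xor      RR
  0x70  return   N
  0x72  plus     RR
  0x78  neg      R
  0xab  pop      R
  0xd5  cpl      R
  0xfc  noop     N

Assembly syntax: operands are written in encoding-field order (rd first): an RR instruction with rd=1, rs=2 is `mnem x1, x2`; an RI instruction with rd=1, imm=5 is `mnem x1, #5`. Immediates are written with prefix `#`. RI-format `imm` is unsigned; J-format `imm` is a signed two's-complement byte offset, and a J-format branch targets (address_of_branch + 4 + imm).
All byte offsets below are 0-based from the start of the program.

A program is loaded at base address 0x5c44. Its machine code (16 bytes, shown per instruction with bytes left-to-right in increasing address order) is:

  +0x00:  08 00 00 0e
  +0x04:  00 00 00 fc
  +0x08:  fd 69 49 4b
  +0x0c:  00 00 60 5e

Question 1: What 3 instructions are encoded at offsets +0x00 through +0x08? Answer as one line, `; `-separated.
jz #8; noop; movi x2, #616957

[00] 08 00 00 0e → 0x0e000008
  top 8b → 0xe → jz [J]
  imm: (w>>0)&0xffffff=0x8 → #8
[04] 00 00 00 fc → 0xfc000000
  top 8b → 0xfc → noop [N]
[08] fd 69 49 4b → 0x4b4969fd
  top 8b → 0x4b → movi [RI]
  rd: (w>>21)&0x7=0x2 → x2
  imm: (w>>0)&0x1fffff=0x969fd → #616957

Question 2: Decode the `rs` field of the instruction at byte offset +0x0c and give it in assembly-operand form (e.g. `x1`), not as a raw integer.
x0

[0c] 00 00 60 5e → 0x5e600000
  top 8b → 0x5e → xor [RR]
  [23:21] rd=3 = x3
  [20:18] rs=0 = x0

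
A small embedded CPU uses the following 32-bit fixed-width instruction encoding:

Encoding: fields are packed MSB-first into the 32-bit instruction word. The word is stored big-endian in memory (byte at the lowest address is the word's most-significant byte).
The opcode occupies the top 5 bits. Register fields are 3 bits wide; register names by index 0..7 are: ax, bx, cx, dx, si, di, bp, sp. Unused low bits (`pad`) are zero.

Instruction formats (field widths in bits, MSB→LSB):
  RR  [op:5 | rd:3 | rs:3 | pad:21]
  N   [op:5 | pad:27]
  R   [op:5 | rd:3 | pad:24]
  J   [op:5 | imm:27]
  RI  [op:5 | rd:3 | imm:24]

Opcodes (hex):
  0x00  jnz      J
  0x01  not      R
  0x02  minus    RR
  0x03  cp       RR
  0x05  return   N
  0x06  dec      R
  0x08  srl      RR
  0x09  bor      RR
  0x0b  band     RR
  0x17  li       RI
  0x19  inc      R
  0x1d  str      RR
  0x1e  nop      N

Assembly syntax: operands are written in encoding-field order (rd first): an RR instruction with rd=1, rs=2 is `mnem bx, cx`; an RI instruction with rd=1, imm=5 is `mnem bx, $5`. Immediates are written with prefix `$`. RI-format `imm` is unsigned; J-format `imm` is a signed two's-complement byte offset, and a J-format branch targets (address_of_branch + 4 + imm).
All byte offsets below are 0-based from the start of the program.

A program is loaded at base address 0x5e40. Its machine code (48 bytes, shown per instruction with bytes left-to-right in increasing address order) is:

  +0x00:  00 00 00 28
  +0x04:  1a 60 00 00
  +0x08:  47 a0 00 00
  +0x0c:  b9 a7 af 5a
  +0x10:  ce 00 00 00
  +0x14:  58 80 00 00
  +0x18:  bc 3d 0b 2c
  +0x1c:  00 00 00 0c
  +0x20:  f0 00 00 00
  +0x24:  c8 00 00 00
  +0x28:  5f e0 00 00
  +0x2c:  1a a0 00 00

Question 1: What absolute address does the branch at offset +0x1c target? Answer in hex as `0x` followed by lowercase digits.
@+1c  big-endian(00 00 00 0c) = 0x0000000c
  op=0x0000000c>>27=0x0 ⇒ jnz (J)
  imm: (w>>0)&0x7ffffff=0xc → $12
  target = base 0x5e40 + off 0x1c + 4 + imm 12 = 0x5e6c

0x5e6c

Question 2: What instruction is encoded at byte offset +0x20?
nop

@+20  big-endian(f0 00 00 00) = 0xf0000000
  opcode bits[31:27]=0x1e: nop/N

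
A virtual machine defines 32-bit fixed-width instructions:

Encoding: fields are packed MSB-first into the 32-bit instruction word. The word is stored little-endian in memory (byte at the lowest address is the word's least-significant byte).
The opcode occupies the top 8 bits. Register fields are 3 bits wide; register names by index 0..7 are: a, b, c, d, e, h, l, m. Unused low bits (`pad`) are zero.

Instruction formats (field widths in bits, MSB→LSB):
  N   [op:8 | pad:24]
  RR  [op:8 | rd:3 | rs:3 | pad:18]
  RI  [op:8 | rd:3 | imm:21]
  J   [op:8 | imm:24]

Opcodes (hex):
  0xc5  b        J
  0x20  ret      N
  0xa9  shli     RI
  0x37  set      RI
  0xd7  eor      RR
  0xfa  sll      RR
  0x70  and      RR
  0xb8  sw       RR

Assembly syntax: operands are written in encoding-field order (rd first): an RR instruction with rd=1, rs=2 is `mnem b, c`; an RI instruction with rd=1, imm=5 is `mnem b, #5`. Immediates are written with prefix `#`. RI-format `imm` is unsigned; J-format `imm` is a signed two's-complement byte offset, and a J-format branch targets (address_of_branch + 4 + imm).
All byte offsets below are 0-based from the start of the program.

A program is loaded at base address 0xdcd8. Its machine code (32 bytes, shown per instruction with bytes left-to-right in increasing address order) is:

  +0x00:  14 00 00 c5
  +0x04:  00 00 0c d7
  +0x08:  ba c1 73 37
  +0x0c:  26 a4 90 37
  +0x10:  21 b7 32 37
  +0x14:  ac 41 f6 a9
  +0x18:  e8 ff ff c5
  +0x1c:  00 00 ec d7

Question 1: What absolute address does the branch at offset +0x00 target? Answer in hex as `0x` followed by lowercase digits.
0xdcf0

off 0x00: read 14 00 00 c5 as little → 0xc5000014
  op=0xc5000014>>24=0xc5 ⇒ b (J)
  [23:0] imm=20 = #20
  target = base 0xdcd8 + off 0x00 + 4 + imm 20 = 0xdcf0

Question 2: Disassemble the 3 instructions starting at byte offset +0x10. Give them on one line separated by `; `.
set b, #1226529; shli m, #1458604; b #-24

@+10  little-endian(21 b7 32 37) = 0x3732b721
  op=0x3732b721>>24=0x37 ⇒ set (RI)
  rd@[23:21]=0x1 ⇒ b
  imm@[20:0]=0x12b721 ⇒ #1226529
@+14  little-endian(ac 41 f6 a9) = 0xa9f641ac
  op=0xa9f641ac>>24=0xa9 ⇒ shli (RI)
  rd@[23:21]=0x7 ⇒ m
  imm@[20:0]=0x1641ac ⇒ #1458604
@+18  little-endian(e8 ff ff c5) = 0xc5ffffe8
  op=0xc5ffffe8>>24=0xc5 ⇒ b (J)
  imm@[23:0]=0xffffe8 (s24→-24) ⇒ #-24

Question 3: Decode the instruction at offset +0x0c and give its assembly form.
set e, #1090598

@+0c  little-endian(26 a4 90 37) = 0x3790a426
  opcode bits[31:24]=0x37: set/RI
  rd@[23:21]=0x4 ⇒ e
  imm@[20:0]=0x10a426 ⇒ #1090598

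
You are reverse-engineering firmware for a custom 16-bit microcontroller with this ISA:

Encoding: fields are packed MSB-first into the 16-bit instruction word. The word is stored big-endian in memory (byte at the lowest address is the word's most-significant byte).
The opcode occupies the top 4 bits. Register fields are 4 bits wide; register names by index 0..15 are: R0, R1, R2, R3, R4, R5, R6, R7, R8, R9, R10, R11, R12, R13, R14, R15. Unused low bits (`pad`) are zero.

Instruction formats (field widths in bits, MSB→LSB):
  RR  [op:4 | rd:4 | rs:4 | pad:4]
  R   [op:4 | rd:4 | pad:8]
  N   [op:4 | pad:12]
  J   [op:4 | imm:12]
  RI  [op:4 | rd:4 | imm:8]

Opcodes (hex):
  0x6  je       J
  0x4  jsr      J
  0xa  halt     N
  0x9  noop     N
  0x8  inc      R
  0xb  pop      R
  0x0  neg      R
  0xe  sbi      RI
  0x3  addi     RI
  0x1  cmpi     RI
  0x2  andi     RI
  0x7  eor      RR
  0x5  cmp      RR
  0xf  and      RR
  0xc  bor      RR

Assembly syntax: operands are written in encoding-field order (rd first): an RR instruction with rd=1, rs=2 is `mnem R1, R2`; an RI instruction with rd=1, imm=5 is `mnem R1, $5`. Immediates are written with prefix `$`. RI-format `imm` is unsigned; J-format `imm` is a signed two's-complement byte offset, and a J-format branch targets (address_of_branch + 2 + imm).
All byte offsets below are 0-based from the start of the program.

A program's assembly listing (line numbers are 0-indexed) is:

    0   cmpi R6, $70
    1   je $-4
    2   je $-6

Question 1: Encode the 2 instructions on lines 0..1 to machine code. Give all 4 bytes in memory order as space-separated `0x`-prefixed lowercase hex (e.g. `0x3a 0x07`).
0x16 0x46 0x6f 0xfc

line 0 (cmpi): pack op=0x1:4|rd=6:4|imm=70:8 = 0x1646; big→ 16 46
line 1 (je): pack op=0x6:4|imm=-4:12 = 0x6ffc; big→ 6f fc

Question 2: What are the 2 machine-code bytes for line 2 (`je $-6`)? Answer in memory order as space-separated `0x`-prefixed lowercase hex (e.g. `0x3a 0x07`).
L2: je op=0x6:4|imm=-6:12 ⇒ 0x6ffa ⇒ big 6f fa

0x6f 0xfa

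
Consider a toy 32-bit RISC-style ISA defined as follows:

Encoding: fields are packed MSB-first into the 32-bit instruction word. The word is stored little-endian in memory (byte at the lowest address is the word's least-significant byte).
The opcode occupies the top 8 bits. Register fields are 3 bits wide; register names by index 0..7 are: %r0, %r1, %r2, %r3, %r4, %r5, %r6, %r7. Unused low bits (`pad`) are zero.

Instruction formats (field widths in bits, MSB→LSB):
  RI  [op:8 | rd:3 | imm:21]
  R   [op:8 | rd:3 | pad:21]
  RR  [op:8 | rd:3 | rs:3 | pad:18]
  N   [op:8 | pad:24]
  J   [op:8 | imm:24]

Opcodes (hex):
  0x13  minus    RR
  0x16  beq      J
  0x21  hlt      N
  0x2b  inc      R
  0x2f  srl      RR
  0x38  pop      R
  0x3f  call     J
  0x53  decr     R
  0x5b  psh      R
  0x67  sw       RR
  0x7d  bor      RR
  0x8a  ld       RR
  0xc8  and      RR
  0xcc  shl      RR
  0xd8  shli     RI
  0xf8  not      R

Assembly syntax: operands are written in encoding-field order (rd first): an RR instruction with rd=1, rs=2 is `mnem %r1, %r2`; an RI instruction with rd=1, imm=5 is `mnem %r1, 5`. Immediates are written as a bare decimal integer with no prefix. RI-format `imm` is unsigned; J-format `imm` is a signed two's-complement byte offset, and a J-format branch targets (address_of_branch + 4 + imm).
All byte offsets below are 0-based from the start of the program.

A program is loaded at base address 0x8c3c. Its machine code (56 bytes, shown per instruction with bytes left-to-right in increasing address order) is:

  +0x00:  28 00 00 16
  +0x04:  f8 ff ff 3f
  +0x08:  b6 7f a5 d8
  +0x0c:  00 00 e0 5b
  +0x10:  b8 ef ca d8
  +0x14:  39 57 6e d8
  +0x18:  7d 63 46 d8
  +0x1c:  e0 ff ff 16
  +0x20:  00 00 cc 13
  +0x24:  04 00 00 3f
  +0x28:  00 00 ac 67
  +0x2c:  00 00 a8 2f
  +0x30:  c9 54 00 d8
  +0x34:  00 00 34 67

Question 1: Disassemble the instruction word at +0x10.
@+10  little-endian(b8 ef ca d8) = 0xd8caefb8
  op=0xd8caefb8>>24=0xd8 ⇒ shli (RI)
  rd@[23:21]=0x6 ⇒ %r6
  imm@[20:0]=0xaefb8 ⇒ 716728

shli %r6, 716728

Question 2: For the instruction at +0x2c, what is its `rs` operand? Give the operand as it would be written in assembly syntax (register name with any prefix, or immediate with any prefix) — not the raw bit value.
%r2

off 0x2c: read 00 00 a8 2f as little → 0x2fa80000
  top 8b → 0x2f → srl [RR]
  [23:21] rd=5 = %r5
  [20:18] rs=2 = %r2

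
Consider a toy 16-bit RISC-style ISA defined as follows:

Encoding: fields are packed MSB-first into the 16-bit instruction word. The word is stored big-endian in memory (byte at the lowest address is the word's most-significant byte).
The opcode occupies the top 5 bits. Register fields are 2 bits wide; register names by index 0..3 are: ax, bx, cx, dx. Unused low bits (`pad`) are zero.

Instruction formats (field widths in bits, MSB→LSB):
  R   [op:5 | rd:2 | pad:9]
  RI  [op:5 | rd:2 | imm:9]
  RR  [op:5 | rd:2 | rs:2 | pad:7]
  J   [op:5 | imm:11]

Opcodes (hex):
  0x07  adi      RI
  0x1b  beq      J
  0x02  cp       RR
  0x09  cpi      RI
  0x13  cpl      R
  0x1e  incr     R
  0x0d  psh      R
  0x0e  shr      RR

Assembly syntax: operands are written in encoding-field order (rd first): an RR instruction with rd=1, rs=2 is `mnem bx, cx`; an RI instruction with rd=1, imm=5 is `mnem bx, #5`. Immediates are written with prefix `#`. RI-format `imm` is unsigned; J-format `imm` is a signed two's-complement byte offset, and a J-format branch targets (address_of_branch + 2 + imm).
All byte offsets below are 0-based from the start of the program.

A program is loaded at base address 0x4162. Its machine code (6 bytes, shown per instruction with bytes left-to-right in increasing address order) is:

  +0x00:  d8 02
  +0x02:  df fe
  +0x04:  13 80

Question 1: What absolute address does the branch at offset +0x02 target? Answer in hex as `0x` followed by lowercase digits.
0x4164

@+02  big-endian(df fe) = 0xdffe
  op=0xdffe>>11=0x1b ⇒ beq (J)
  imm@[10:0]=0x7fe (s11→-2) ⇒ #-2
  target = base 0x4162 + off 0x02 + 2 + imm -2 = 0x4164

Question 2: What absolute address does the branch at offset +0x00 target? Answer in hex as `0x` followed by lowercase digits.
0x4166

+0x00: d8 02 ⇒ word 0xd802 (big)
  op=0xd802>>11=0x1b ⇒ beq (J)
  [10:0] imm=2 = #2
  target = base 0x4162 + off 0x00 + 2 + imm 2 = 0x4166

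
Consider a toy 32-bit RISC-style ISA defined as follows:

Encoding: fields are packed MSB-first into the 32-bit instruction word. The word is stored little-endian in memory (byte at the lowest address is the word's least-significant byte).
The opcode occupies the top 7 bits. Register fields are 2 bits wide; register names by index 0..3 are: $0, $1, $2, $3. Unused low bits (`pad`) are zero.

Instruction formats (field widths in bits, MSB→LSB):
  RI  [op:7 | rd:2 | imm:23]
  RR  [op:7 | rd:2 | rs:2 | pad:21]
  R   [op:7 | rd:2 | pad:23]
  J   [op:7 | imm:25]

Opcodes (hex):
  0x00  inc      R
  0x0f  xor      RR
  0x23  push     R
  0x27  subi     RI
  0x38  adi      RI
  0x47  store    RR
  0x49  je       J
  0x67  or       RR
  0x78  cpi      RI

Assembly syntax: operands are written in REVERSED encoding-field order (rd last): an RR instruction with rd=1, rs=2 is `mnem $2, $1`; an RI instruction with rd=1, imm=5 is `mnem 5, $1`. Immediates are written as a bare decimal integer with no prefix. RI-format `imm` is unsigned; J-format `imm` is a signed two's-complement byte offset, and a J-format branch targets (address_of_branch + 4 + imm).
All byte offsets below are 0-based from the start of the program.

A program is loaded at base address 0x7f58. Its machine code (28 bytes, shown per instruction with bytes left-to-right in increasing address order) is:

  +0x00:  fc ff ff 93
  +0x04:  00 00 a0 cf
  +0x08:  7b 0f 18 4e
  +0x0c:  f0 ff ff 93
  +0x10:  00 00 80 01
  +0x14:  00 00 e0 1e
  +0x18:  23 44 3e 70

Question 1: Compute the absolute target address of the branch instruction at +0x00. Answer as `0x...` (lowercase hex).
0x7f58

[00] fc ff ff 93 → 0x93fffffc
  top 7b → 0x49 → je [J]
  [24:0] imm=33554428 (s25→-4) = -4
  target = base 0x7f58 + off 0x00 + 4 + imm -4 = 0x7f58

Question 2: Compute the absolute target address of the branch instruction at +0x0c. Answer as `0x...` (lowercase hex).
[0c] f0 ff ff 93 → 0x93fffff0
  op=0x93fffff0>>25=0x49 ⇒ je (J)
  [24:0] imm=33554416 (s25→-16) = -16
  target = base 0x7f58 + off 0x0c + 4 + imm -16 = 0x7f58

0x7f58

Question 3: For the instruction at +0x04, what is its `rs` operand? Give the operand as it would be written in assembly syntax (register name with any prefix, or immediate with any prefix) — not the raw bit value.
+0x04: 00 00 a0 cf ⇒ word 0xcfa00000 (little)
  op=0xcfa00000>>25=0x67 ⇒ or (RR)
  rd: (w>>23)&0x3=0x3 → $3
  rs: (w>>21)&0x3=0x1 → $1

$1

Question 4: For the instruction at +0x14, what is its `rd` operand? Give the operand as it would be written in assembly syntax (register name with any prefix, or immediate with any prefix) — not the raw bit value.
$1

@+14  little-endian(00 00 e0 1e) = 0x1ee00000
  top 7b → 0xf → xor [RR]
  [24:23] rd=1 = $1
  [22:21] rs=3 = $3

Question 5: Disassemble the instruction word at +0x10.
off 0x10: read 00 00 80 01 as little → 0x01800000
  top 7b → 0x0 → inc [R]
  [24:23] rd=3 = $3

inc $3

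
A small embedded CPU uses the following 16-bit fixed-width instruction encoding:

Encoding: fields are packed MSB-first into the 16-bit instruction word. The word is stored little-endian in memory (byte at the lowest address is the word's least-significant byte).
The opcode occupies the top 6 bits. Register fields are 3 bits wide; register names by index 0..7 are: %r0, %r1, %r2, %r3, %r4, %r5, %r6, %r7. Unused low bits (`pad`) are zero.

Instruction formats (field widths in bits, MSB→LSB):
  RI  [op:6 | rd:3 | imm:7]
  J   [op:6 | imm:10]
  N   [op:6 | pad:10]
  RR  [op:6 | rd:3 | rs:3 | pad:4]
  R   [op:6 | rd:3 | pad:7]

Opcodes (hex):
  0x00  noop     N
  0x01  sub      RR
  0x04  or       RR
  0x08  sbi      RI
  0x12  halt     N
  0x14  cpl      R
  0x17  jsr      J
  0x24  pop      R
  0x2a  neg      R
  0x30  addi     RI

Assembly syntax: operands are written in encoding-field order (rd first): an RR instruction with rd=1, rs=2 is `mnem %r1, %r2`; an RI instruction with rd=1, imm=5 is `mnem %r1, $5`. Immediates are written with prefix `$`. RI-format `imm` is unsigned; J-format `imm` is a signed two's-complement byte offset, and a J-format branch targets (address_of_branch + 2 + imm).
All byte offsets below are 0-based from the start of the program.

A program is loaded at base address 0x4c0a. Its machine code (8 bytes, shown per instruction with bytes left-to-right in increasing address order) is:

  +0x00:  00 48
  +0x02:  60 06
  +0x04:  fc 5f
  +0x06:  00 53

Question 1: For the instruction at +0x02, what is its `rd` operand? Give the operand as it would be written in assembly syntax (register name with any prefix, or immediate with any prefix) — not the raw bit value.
off 0x02: read 60 06 as little → 0x0660
  top 6b → 0x1 → sub [RR]
  rd: (w>>7)&0x7=0x4 → %r4
  rs: (w>>4)&0x7=0x6 → %r6

%r4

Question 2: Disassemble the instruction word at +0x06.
[06] 00 53 → 0x5300
  op=0x5300>>10=0x14 ⇒ cpl (R)
  rd@[9:7]=0x6 ⇒ %r6

cpl %r6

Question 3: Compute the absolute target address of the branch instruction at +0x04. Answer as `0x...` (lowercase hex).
off 0x04: read fc 5f as little → 0x5ffc
  top 6b → 0x17 → jsr [J]
  imm@[9:0]=0x3fc (s10→-4) ⇒ $-4
  target = base 0x4c0a + off 0x04 + 2 + imm -4 = 0x4c0c

0x4c0c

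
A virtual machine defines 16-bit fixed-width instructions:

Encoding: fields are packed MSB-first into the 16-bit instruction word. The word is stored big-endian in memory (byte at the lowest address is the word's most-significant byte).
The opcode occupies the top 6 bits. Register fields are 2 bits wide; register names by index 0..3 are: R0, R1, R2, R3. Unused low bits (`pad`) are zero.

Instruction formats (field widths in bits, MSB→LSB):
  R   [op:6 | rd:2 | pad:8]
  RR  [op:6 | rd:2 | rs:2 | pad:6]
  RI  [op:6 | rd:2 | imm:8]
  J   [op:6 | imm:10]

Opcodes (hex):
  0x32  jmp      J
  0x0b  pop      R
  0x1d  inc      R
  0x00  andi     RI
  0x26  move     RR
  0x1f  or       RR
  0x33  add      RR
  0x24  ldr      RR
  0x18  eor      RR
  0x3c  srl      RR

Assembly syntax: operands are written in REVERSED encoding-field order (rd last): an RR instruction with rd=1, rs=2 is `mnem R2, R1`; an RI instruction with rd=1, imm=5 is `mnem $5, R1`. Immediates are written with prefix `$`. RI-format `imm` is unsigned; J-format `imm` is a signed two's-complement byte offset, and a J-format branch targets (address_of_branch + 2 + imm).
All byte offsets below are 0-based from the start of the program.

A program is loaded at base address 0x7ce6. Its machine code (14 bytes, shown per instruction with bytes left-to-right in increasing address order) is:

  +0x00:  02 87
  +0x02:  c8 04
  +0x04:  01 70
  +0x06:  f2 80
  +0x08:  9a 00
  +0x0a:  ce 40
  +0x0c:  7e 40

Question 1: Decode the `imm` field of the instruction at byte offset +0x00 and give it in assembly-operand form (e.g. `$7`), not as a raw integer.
$135

@+00  big-endian(02 87) = 0x0287
  opcode bits[15:10]=0x0: andi/RI
  rd: (w>>8)&0x3=0x2 → R2
  imm: (w>>0)&0xff=0x87 → $135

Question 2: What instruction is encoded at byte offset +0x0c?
or R1, R2

[0c] 7e 40 → 0x7e40
  opcode bits[15:10]=0x1f: or/RR
  rd@[9:8]=0x2 ⇒ R2
  rs@[7:6]=0x1 ⇒ R1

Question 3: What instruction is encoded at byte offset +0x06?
srl R2, R2

[06] f2 80 → 0xf280
  opcode bits[15:10]=0x3c: srl/RR
  [9:8] rd=2 = R2
  [7:6] rs=2 = R2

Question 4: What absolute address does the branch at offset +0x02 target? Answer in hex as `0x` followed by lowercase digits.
off 0x02: read c8 04 as big → 0xc804
  op=0xc804>>10=0x32 ⇒ jmp (J)
  [9:0] imm=4 = $4
  target = base 0x7ce6 + off 0x02 + 2 + imm 4 = 0x7cee

0x7cee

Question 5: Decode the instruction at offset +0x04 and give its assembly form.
+0x04: 01 70 ⇒ word 0x0170 (big)
  op=0x0170>>10=0x0 ⇒ andi (RI)
  [9:8] rd=1 = R1
  [7:0] imm=112 = $112

andi $112, R1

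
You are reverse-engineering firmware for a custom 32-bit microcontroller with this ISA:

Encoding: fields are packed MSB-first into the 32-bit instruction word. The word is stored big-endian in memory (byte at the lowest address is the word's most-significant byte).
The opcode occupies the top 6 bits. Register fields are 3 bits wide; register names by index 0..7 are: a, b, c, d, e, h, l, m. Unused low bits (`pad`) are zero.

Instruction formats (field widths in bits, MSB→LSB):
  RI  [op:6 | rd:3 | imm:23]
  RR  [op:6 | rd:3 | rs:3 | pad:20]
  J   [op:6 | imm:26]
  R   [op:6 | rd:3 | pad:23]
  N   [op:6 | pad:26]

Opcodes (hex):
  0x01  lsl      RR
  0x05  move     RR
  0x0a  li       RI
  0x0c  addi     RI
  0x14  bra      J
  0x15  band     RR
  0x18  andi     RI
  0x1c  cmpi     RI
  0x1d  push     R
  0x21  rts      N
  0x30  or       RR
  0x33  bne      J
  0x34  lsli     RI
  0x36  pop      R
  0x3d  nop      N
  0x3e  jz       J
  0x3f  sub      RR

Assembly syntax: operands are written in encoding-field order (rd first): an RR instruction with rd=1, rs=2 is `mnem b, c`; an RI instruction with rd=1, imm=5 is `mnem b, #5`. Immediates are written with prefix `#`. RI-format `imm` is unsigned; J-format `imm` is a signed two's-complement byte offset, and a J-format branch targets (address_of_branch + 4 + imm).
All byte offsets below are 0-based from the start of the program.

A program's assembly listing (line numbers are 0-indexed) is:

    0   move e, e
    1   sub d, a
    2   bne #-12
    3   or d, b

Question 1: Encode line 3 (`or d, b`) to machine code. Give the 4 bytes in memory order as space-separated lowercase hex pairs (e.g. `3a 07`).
line 3 (or): pack op=0x30:6|rd=3:3|rs=1:3|pad=0:20 = 0xc1900000; big→ c1 90 00 00

c1 90 00 00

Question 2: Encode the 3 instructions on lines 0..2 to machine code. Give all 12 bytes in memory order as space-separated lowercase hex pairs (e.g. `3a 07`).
line 0 (move): pack op=0x5:6|rd=4:3|rs=4:3|pad=0:20 = 0x16400000; big→ 16 40 00 00
line 1 (sub): pack op=0x3f:6|rd=3:3|rs=0:3|pad=0:20 = 0xfd800000; big→ fd 80 00 00
line 2 (bne): pack op=0x33:6|imm=-12:26 = 0xcffffff4; big→ cf ff ff f4

16 40 00 00 fd 80 00 00 cf ff ff f4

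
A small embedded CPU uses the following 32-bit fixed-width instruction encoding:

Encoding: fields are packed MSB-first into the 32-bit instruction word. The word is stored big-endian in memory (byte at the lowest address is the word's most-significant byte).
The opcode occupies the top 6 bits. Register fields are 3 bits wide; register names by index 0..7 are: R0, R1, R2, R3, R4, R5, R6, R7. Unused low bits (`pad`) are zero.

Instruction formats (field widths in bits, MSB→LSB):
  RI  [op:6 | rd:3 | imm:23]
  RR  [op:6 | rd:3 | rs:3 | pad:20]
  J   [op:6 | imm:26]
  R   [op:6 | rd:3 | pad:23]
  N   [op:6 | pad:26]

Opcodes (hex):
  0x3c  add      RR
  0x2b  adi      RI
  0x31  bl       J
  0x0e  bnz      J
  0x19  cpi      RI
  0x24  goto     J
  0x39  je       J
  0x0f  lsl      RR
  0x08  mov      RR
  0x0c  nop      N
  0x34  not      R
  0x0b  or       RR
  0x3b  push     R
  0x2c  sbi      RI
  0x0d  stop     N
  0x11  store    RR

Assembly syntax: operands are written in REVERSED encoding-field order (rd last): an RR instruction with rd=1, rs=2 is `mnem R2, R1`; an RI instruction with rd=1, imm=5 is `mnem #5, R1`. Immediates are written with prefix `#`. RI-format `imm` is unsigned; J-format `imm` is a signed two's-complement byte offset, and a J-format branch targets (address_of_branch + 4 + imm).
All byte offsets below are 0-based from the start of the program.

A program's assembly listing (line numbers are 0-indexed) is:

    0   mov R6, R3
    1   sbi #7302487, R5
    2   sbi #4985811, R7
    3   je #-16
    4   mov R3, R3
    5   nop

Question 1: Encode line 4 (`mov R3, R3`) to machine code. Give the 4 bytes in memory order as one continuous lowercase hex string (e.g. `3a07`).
L4: mov op=0x8:6|rd=3:3|rs=3:3|pad=0:20 ⇒ 0x21b00000 ⇒ big 21 b0 00 00

21b00000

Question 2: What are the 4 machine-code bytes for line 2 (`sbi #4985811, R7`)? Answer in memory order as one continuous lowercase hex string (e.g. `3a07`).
b3cc13d3

2. sbi fields op=0x2c:6|rd=7:3|imm=4985811:23 → word b3cc13d3h → b3 cc 13 d3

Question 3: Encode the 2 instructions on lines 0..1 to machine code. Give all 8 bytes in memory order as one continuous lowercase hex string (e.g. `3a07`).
L0: mov op=0x8:6|rd=3:3|rs=6:3|pad=0:20 ⇒ 0x21e00000 ⇒ big 21 e0 00 00
L1: sbi op=0x2c:6|rd=5:3|imm=7302487:23 ⇒ 0xb2ef6d57 ⇒ big b2 ef 6d 57

21e00000b2ef6d57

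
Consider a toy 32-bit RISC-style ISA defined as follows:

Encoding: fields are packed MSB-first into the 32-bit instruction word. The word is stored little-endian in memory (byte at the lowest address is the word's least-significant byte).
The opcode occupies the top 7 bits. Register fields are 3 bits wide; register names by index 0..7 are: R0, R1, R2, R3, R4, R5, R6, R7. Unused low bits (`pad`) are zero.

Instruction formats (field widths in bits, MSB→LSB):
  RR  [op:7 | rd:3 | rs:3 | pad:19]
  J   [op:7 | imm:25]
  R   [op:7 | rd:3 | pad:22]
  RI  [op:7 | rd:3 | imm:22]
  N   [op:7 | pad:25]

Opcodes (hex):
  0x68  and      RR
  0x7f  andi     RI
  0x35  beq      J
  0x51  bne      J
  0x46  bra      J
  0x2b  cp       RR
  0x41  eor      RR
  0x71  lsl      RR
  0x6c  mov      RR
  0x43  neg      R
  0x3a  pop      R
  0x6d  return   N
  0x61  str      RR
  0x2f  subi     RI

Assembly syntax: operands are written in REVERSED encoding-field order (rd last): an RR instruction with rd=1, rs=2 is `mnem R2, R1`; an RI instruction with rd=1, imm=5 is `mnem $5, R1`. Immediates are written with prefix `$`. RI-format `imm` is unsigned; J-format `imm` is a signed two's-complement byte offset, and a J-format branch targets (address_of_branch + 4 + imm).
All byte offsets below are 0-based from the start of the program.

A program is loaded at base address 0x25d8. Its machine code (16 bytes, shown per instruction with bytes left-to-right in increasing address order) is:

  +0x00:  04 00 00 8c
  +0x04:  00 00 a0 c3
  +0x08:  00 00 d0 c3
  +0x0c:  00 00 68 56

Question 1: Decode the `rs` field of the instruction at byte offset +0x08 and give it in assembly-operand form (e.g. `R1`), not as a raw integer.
R2

off 0x08: read 00 00 d0 c3 as little → 0xc3d00000
  opcode bits[31:25]=0x61: str/RR
  rd@[24:22]=0x7 ⇒ R7
  rs@[21:19]=0x2 ⇒ R2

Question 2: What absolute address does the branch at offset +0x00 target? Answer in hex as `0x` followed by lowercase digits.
0x25e0

+0x00: 04 00 00 8c ⇒ word 0x8c000004 (little)
  top 7b → 0x46 → bra [J]
  imm@[24:0]=0x4 ⇒ $4
  target = base 0x25d8 + off 0x00 + 4 + imm 4 = 0x25e0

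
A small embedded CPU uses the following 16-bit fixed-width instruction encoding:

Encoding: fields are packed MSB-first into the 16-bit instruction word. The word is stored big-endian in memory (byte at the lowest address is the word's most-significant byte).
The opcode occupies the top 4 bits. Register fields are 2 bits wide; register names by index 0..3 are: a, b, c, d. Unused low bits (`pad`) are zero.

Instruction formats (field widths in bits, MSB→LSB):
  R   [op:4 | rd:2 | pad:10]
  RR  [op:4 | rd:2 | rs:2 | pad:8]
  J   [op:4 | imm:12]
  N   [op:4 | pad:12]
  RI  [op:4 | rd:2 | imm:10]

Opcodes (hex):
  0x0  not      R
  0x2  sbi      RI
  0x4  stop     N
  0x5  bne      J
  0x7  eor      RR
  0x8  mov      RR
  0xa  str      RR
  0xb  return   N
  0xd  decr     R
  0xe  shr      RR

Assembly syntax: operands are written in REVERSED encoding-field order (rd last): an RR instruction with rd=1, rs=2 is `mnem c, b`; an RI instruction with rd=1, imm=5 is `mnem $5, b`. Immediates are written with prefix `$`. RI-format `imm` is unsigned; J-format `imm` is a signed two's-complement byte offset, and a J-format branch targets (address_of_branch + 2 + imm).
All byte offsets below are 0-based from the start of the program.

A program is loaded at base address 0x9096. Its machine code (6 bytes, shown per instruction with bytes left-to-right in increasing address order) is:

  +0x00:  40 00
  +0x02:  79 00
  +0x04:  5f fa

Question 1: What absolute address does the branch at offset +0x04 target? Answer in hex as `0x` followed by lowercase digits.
0x9096

+0x04: 5f fa ⇒ word 0x5ffa (big)
  top 4b → 0x5 → bne [J]
  imm@[11:0]=0xffa (s12→-6) ⇒ $-6
  target = base 0x9096 + off 0x04 + 2 + imm -6 = 0x9096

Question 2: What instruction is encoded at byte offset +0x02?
@+02  big-endian(79 00) = 0x7900
  op=0x7900>>12=0x7 ⇒ eor (RR)
  rd: (w>>10)&0x3=0x2 → c
  rs: (w>>8)&0x3=0x1 → b

eor b, c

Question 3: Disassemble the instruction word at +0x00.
stop

+0x00: 40 00 ⇒ word 0x4000 (big)
  opcode bits[15:12]=0x4: stop/N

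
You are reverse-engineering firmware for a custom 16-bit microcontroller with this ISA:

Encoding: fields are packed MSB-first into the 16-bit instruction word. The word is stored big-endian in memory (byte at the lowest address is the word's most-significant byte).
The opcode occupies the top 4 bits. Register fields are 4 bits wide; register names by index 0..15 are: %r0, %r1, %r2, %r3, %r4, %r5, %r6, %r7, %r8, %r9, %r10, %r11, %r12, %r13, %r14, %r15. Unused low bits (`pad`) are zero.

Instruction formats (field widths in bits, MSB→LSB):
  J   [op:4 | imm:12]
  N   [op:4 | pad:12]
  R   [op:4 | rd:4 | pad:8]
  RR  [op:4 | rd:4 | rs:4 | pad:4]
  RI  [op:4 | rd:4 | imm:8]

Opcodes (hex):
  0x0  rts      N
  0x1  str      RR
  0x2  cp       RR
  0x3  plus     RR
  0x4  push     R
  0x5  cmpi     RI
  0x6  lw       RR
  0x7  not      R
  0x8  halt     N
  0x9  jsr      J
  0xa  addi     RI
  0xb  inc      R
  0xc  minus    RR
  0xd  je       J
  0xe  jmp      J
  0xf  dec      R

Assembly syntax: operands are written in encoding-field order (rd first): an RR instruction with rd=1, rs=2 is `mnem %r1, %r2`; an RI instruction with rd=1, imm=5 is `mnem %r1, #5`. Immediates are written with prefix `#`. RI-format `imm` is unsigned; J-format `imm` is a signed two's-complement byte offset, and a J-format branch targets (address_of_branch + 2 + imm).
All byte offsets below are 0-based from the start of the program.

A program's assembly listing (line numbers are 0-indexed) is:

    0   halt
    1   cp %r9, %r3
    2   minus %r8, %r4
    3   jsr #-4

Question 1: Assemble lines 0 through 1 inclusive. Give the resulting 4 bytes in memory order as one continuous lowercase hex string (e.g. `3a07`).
line 0 (halt): pack op=0x8:4|pad=0:12 = 0x8000; big→ 80 00
line 1 (cp): pack op=0x2:4|rd=9:4|rs=3:4|pad=0:4 = 0x2930; big→ 29 30

80002930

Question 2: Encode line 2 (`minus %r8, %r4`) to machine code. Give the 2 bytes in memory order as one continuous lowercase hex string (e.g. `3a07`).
L2: minus op=0xc:4|rd=8:4|rs=4:4|pad=0:4 ⇒ 0xc840 ⇒ big c8 40

c840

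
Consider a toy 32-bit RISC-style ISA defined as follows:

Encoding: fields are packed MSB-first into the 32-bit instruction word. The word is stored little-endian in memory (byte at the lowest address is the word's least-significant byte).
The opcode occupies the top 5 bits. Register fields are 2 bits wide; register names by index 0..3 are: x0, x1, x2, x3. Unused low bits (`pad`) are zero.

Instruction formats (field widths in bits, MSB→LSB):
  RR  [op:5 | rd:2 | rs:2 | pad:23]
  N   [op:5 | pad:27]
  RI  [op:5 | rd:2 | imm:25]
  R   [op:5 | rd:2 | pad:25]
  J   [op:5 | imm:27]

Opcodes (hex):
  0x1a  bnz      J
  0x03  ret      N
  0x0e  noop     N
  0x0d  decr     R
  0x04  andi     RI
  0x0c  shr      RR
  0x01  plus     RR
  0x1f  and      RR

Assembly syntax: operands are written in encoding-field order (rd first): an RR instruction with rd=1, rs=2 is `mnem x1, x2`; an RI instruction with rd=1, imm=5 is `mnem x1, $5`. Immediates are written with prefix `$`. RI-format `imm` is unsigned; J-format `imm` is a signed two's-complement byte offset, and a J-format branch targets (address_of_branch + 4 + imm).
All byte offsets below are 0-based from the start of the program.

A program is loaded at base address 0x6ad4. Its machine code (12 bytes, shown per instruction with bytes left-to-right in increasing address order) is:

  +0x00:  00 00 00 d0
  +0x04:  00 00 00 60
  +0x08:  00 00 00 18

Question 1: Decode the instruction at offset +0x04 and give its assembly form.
+0x04: 00 00 00 60 ⇒ word 0x60000000 (little)
  opcode bits[31:27]=0xc: shr/RR
  rd: (w>>25)&0x3=0x0 → x0
  rs: (w>>23)&0x3=0x0 → x0

shr x0, x0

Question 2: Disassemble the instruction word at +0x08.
[08] 00 00 00 18 → 0x18000000
  opcode bits[31:27]=0x3: ret/N

ret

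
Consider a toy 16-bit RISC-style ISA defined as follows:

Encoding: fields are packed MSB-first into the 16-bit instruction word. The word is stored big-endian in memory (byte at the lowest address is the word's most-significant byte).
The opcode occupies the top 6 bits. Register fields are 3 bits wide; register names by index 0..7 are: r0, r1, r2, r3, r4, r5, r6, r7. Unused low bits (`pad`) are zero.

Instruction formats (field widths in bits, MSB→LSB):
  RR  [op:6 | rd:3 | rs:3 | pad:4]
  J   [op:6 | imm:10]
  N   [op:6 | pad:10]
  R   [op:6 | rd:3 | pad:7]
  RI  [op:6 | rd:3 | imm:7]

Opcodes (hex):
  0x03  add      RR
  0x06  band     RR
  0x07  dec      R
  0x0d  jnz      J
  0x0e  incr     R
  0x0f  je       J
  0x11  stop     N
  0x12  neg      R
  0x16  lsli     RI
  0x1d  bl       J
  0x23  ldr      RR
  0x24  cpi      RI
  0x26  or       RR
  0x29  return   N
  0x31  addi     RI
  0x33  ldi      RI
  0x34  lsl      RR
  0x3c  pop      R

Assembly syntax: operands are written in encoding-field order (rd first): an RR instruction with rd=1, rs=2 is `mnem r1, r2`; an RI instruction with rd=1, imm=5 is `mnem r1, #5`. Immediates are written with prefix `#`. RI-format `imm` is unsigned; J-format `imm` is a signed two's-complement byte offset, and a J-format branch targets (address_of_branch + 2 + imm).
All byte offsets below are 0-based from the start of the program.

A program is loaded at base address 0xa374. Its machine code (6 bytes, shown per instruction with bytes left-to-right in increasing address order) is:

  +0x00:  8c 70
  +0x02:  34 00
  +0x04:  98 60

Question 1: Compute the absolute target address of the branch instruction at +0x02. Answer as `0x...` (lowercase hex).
@+02  big-endian(34 00) = 0x3400
  op=0x3400>>10=0xd ⇒ jnz (J)
  [9:0] imm=0 = #0
  target = base 0xa374 + off 0x02 + 2 + imm 0 = 0xa378

0xa378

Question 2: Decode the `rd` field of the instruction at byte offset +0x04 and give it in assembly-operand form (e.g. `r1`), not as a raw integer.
+0x04: 98 60 ⇒ word 0x9860 (big)
  opcode bits[15:10]=0x26: or/RR
  [9:7] rd=0 = r0
  [6:4] rs=6 = r6

r0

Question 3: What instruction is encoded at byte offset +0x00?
[00] 8c 70 → 0x8c70
  op=0x8c70>>10=0x23 ⇒ ldr (RR)
  [9:7] rd=0 = r0
  [6:4] rs=7 = r7

ldr r0, r7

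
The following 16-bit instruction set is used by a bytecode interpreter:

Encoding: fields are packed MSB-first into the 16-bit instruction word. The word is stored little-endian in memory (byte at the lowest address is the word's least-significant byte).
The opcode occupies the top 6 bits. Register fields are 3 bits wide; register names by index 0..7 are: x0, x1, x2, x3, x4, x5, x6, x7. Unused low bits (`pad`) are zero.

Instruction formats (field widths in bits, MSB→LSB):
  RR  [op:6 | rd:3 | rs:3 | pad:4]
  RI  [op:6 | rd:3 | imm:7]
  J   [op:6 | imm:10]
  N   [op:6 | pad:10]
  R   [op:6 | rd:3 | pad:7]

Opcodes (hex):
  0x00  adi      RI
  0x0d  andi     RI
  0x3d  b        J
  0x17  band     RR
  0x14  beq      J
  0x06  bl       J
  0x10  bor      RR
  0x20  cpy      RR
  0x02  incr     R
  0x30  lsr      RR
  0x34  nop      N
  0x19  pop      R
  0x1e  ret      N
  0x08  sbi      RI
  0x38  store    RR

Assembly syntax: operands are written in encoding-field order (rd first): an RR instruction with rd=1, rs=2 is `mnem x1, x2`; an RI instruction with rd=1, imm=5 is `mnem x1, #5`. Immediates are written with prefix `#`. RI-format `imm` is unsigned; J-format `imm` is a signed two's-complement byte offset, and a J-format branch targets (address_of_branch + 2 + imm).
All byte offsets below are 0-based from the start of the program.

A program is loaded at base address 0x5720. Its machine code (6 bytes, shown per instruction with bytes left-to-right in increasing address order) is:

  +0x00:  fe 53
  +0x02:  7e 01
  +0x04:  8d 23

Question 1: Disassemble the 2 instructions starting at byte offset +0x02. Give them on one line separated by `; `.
[02] 7e 01 → 0x017e
  opcode bits[15:10]=0x0: adi/RI
  [9:7] rd=2 = x2
  [6:0] imm=126 = #126
[04] 8d 23 → 0x238d
  opcode bits[15:10]=0x8: sbi/RI
  [9:7] rd=7 = x7
  [6:0] imm=13 = #13

adi x2, #126; sbi x7, #13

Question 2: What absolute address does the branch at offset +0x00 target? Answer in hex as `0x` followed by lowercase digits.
0x5720

@+00  little-endian(fe 53) = 0x53fe
  opcode bits[15:10]=0x14: beq/J
  imm: (w>>0)&0x3ff=0x3fe (s10→-2) → #-2
  target = base 0x5720 + off 0x00 + 2 + imm -2 = 0x5720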